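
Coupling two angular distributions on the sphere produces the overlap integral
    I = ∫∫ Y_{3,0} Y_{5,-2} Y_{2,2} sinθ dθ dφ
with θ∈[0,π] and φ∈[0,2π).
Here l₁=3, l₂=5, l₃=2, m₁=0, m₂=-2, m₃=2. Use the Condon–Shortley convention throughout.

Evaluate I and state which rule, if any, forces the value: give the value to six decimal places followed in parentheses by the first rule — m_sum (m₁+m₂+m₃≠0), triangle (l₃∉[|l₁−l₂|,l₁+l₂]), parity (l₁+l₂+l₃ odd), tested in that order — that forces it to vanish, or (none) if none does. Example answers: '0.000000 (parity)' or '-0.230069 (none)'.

0.141758 (none)

m-sum 0 ✓  L=10 even ✓  2≤2≤8 ✓
Π(2lᵢ+1) = 7×11×5 = 385
triangle coeff Δ(3,5,2) = 1/2310
Σ_t [3,3]: t=3:−1/144 = -1/144
(3j)²=10/231 [(3 5 2; 0 0 0)], sign=-1
Σ_t [3,3]: t=3:−1/864 = -1/864
(3j)²=1/66 [(3 5 2; 0 -2 2)], sign=-1
⇒ 4πI² = 25/99
I = (+1)√(25/99/(4π)) = 0.14175797
No selection rule forces the value: the integral is nonzero (none).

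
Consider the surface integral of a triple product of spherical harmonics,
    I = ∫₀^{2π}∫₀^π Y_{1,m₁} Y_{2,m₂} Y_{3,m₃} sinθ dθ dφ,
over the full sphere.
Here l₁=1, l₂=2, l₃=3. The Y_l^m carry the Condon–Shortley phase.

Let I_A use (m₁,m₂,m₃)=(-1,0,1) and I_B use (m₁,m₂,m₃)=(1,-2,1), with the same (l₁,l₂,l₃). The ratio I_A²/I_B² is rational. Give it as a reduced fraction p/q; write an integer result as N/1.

Shared (l₁,l₂,l₃)=(1,2,3): N and (l;000)² cancel in I_A²/I_B².
A: Δ = 0!·2!·4!/7! = 1/105; Racah Σ t=0..0: t=0:+1/8 = 1/8; ⇒ 3j(1 2 3; -1 0 1)² = 2/35, sgn +1
B: Δ = 0!·2!·4!/7! = 1/105; Racah Σ t=0..0: t=0:+1/48 = 1/48; ⇒ 3j(1 2 3; 1 -2 1)² = 1/105, sgn +1
I_A²/I_B² = (2/35)/(1/105) = 6/1

6/1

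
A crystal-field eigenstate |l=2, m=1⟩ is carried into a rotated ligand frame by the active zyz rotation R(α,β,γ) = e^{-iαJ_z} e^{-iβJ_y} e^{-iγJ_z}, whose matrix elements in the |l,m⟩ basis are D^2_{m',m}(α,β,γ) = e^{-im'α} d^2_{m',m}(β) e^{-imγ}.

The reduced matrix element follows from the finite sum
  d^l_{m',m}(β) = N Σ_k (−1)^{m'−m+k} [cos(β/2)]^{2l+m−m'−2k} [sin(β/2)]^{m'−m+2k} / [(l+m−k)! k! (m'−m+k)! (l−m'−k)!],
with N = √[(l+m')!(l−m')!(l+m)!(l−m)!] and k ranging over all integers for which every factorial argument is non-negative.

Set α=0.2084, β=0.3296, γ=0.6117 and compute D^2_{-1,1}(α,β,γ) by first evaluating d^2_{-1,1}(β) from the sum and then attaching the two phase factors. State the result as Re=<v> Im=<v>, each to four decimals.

First d^2_{-1,1}(β=0.3296), then the phase factors e^{-i(-1)α} and e^{-i(1)γ}:
Half-angle: c=0.986451, s=0.164055. N=√(1·6·6·1)=6.000000
k: max(0,(1)−(-1))=2 … min(2+(1),2−(-1))=3
  k=2: (−1)^0·6.0000/(2)·0.9865^2·0.1641^2 = +0.078569
  k=3: (−1)^1·6.0000/(6)·0.9865^0·0.1641^4 = -0.000724
d^2_{-1,1}(0.3296) = +0.078569 -0.000724 = +0.077845
Attach z-rotation phases: D = e^{-i(-1)(0.2084)}·(+0.077845)·e^{-i(1)(0.6117)} = +0.071599-0.030551i

Re=0.0716 Im=-0.0306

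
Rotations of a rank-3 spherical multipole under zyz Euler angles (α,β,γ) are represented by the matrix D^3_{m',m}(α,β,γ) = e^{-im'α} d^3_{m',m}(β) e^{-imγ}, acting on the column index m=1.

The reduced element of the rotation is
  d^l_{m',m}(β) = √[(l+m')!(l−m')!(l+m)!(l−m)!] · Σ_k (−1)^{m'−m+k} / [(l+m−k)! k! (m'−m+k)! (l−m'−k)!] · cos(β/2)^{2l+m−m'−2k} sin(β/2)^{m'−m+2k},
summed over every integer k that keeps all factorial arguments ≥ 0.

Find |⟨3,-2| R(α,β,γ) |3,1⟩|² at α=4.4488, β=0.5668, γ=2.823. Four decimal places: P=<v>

First d^3_{-2,1}(β=0.5668), then the phase factors e^{-i(-2)α} and e^{-i(1)γ}:
c=cos(0.566800/2)=0.960110, s=sin(0.566800/2)=0.279622; N=√[1·120·24·2]=75.894664
k: max(0,(1)−(-2))=3 … min(3+(1),3−(-2))=4
  k=3: (−1)^0·75.8947/(12)·0.9601^3·0.2796^3 = +0.122379
  k=4: (−1)^1·75.8947/(24)·0.9601^1·0.2796^5 = -0.005190
d^3_{-2,1}(0.5668) = +0.122379 -0.005190 = +0.117189
|D^3_{-2,1}|² = |d^3_{-2,1}(β)|² = (+0.117189)² = 0.013733 (the z-rotation phases have unit modulus)

P=0.0137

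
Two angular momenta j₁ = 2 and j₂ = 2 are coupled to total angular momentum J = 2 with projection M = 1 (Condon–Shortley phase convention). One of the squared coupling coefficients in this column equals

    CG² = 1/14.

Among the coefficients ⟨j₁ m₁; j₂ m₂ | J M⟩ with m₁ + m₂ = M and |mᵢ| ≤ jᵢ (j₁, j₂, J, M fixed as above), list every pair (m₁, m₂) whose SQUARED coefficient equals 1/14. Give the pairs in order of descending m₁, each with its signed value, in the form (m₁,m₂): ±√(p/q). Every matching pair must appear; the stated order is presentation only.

(1,0): −√(1/14); (0,1): −√(1/14)

Admissible pairs with m₁+m₂ = M = 1: (-1,2), (0,1), (1,0), (2,-1)
  (m₁,m₂)=(2,-1): CG² = 3/7, CG = +√(3/7)
  (m₁,m₂)=(1,0): CG² = 1/14, CG = −√(1/14)   ← matches the target
  (m₁,m₂)=(0,1): CG² = 1/14, CG = −√(1/14)   ← matches the target
  (m₁,m₂)=(-1,2): CG² = 3/7, CG = +√(3/7)
Pairs with CG² = 1/14: (1,0): −√(1/14); (0,1): −√(1/14)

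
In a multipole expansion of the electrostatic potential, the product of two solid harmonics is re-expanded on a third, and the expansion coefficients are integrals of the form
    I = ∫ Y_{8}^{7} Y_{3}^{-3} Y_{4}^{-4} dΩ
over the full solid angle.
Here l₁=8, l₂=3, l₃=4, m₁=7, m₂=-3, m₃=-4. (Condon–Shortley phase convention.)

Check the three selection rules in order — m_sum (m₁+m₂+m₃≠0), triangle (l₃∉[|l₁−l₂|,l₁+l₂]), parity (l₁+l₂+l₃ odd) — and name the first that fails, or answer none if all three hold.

Σmᵢ = 0  ✓
l₃∈[|l₁−l₂|,l₁+l₂]=[5,11] required, l₃=4 fails  ✗
Σlᵢ = 15 ⇒ odd

triangle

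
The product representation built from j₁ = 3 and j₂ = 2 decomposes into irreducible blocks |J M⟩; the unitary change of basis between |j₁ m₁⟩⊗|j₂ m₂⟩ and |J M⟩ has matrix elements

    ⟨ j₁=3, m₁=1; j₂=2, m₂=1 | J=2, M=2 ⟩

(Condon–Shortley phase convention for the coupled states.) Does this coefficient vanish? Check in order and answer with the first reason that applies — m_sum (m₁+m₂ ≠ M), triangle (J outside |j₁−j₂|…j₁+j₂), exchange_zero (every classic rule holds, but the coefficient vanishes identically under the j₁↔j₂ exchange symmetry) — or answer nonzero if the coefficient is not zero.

m-sum: m₁+m₂ = 1+1 = 2, M = 2  ✓
triangle: |j₁−j₂| = 1 ≤ J = 2 ≤ j₁+j₂ = 5  ✓
exchange: j₁≠j₂ or m₁≠m₂ — the exchange symmetry imposes no constraint here
value check: CG = +√(3/14) = +0.462910 ≠ 0

nonzero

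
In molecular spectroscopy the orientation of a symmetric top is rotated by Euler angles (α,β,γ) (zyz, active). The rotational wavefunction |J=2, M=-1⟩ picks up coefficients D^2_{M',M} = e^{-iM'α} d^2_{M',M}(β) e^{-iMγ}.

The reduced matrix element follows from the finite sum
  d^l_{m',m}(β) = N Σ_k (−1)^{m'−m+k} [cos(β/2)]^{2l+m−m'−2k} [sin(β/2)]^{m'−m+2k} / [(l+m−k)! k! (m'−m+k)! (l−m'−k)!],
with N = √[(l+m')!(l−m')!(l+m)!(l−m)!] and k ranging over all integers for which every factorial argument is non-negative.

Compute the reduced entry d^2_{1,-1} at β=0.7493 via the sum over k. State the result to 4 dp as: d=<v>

d^2_{1,-1}(β=0.7493) via the finite sum:
c=cos(0.749300/2)=0.930636, s=sin(0.749300/2)=0.365947; N=√[6·1·1·6]=6.000000
k: max(0,(-1)−(1))=0 … min(2+(-1),2−(1))=1
  k=0: (−1)^2·6.0000/(2)·0.9306^2·0.3659^2 = +0.347950
  k=1: (−1)^3·6.0000/(6)·0.9306^0·0.3659^4 = -0.017934
d^2_{1,-1}(0.7493) = +0.347950 -0.017934 = +0.330016

d=0.3300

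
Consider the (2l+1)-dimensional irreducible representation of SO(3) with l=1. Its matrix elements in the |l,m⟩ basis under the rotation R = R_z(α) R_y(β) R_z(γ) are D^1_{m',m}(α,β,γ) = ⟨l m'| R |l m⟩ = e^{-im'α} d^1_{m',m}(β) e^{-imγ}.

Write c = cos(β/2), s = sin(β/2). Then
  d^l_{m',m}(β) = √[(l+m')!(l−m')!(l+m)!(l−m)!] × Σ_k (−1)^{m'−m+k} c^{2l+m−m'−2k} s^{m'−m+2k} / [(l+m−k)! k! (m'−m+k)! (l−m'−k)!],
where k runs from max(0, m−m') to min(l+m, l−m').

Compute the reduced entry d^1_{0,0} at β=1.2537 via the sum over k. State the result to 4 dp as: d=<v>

d^1_{0,0}(β=1.2537) via the finite sum:
c=cos(1.253700/2)=0.809879, s=sin(1.253700/2)=0.586597; N=√[1·1·1·1]=1.000000
Admissible k: 0..1 (factorial args all ≥0)
  k=0: (−1)^0·1.0000/(1)·0.8099^2·0.5866^0 = +0.655904
  k=1: (−1)^1·1.0000/(1)·0.8099^0·0.5866^2 = -0.344096
d^1_{0,0}(1.2537) = +0.655904 -0.344096 = +0.311809

d=0.3118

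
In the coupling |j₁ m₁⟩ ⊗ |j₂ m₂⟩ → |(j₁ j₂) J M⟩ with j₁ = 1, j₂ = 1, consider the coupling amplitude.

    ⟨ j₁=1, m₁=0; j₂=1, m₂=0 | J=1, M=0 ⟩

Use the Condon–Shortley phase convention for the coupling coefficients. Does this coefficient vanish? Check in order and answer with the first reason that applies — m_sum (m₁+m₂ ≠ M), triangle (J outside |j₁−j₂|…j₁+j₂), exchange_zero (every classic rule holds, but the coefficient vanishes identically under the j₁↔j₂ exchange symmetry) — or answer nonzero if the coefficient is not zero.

exchange_zero

m-sum: m₁+m₂ = 0+0 = 0, M = 0  ✓
triangle: |j₁−j₂| = 0 ≤ J = 1 ≤ j₁+j₂ = 2  ✓
exchange: j₁=j₂ and m₁=m₂, and (−1)^(j₁+j₂−J) = (−1)^1 = −1 forces ⟨j₁m₁;j₂m₂|JM⟩ = −⟨j₂m₂;j₁m₁|JM⟩ = −⟨j₁m₁;j₂m₂|JM⟩ ⇒ the coefficient vanishes identically
Racah sum check: Σ_k collapses to 0 ⇒ CG = 0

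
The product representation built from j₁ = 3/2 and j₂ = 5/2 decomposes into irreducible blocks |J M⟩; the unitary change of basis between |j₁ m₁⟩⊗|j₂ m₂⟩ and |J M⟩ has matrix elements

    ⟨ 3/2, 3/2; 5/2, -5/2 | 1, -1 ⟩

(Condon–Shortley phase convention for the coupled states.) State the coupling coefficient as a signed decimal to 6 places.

+0.707107  (= +√(1/2))

triangle: 3!*0!*2!/6! = 12/720
(j±m)!: 3!*0!*0!*5!*0!*2! = 1440
prefactor² = (2J+1)*Δ*N² = 72
  k=0: +1/(0!*3!*0!*0!*0!*2!) = 1/12
Σ = 1/12  ⇒  CG² = 72*(1/12)² = 1/2
CG = +√(1/2) = +0.707107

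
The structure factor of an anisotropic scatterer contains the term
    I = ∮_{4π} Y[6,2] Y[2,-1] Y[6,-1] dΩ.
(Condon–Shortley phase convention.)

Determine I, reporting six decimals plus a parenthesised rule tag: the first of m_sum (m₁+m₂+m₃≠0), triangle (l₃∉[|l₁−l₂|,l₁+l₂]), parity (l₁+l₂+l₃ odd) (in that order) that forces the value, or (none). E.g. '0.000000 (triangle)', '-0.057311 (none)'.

0.088837 (none)

Rules hold: Σm=0, L=14 even, 4≤6≤8.
N = 13·5·13 = 845
Δ = 2!·10!·2!/15! = 1/90090
Racah Σ t=0..2: t=0:+1/69120 t=1:−1/14400 t=2:+1/69120 = -7/172800
⇒ 3j(6 2 6; 0 0 0)² = 14/715, sgn -1
Racah Σ t=0..1: t=0:+1/34560 t=1:−1/60480 = 1/80640
⇒ 3j(6 2 6; 2 -1 -1)² = 6/1001, sgn -1
4πI² = N·(3j₀)²·(3jₘ)² = 12/121
I = +1·√(0.0991736/4π) = 0.08883682
No selection rule forces the value: the integral is nonzero (none).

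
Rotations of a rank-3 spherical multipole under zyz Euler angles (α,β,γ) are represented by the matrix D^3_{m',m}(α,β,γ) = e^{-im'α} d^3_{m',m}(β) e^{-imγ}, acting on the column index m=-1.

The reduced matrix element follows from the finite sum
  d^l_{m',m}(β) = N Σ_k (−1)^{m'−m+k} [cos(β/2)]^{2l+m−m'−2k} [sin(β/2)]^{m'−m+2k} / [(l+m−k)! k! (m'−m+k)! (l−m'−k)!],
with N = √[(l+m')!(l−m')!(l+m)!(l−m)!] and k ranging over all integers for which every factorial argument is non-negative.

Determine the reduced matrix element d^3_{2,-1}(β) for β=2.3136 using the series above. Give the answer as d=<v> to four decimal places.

d=0.5023

d^3_{2,-1}(β=2.3136) via the finite sum:
With c≡cos(β/2)=0.402271 and s≡sin(β/2)=0.915521, N=[120·1·2·24]^{1/2}=75.894664
The bounds max(0,m−m')=0 and min(l+m,l−m')=1 give 2 terms
  k=0: (−1)^3·75.8947/(12)·0.4023^3·0.9155^3 = -0.315930
  k=1: (−1)^4·75.8947/(24)·0.4023^1·0.9155^5 = +0.818200
d^3_{2,-1}(2.3136) = -0.315930 +0.818200 = +0.502270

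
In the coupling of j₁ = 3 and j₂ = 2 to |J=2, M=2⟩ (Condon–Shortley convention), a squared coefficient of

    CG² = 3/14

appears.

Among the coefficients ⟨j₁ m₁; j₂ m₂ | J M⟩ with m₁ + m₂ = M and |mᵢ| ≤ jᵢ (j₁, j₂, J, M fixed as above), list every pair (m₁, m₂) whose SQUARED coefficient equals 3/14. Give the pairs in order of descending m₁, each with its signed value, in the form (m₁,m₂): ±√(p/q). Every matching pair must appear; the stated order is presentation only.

(1,1): +√(3/14)

Admissible pairs with m₁+m₂ = M = 2: (0,2), (1,1), (2,0), (3,-1)
  (m₁,m₂)=(3,-1): CG² = 5/14, CG = +√(5/14)
  (m₁,m₂)=(2,0): CG² = 5/14, CG = −√(5/14)
  (m₁,m₂)=(1,1): CG² = 3/14, CG = +√(3/14)   ← matches the target
  (m₁,m₂)=(0,2): CG² = 1/14, CG = −√(1/14)
Pairs with CG² = 3/14: (1,1): +√(3/14)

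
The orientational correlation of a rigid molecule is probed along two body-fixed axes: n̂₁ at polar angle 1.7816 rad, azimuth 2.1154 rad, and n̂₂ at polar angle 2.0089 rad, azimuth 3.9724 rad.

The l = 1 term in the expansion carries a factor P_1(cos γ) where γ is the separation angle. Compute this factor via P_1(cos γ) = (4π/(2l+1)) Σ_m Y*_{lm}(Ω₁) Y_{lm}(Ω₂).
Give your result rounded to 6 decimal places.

-0.161224

Addition theorem: P_1(cos γ) = (4π/3) Σ_m Y*_{lm}(Ω₁) Y_{lm}(Ω₂), m = −1…1:
  m=-1: (-0.175031, 0.288971) × (-0.210958, 0.231043) = (-0.029840, -0.101401)  (running Σ = (-0.029840, -0.101401))
  m=0: (-0.102238, -0.000000) × (-0.207276, 0.000000) = (0.021192, 0.000000)  (running Σ = (-0.008649, -0.101401))
  m=1: (0.175031, 0.288971) × (0.210958, 0.231043) = (-0.029840, 0.101401)  (running Σ = (-0.038489, 0.000000))
Accumulated sum (-0.038489, 0.000000); after 4π/(2l+1) scaling, (-0.161224, 0.000000) ⇒ P_1 = -0.161224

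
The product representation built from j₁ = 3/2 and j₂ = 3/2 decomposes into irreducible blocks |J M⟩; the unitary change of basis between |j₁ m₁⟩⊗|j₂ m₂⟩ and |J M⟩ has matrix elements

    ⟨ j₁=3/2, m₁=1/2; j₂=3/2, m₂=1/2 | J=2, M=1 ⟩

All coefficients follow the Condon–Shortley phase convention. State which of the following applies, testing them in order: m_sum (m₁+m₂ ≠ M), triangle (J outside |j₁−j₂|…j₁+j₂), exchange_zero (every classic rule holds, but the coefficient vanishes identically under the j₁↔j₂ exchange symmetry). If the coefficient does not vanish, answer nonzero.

m-sum: m₁+m₂ = 1/2+1/2 = 1, M = 1  ✓
triangle: |j₁−j₂| = 0 ≤ J = 2 ≤ j₁+j₂ = 3  ✓
exchange: j₁=j₂ and m₁=m₂, and (−1)^(j₁+j₂−J) = (−1)^1 = −1 forces ⟨j₁m₁;j₂m₂|JM⟩ = −⟨j₂m₂;j₁m₁|JM⟩ = −⟨j₁m₁;j₂m₂|JM⟩ ⇒ the coefficient vanishes identically
Racah sum check: Σ_k collapses to 0 ⇒ CG = 0

exchange_zero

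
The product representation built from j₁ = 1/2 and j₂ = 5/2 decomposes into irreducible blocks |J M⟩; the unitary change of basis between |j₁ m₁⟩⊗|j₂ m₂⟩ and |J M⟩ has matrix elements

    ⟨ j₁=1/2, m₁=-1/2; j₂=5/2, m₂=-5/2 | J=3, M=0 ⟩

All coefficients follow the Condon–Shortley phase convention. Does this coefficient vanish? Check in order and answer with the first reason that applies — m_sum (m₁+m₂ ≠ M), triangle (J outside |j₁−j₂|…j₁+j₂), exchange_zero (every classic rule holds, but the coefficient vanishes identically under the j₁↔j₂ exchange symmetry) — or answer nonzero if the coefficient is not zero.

m_sum

m-sum: m₁+m₂ = -1/2+(-5/2) = -3, M = 0  ✗ ⇒ coefficient is 0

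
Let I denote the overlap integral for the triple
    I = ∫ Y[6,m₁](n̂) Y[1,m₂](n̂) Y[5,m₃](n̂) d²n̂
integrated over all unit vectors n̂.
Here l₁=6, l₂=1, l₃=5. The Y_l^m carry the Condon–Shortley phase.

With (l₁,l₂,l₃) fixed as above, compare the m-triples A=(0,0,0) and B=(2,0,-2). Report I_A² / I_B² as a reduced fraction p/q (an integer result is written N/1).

Shared (l₁,l₂,l₃)=(6,1,5): N and (l;000)² cancel in I_A²/I_B².
A: Δ = 2!·10!·0!/13! = 1/858; Racah Σ t=1..1: t=1:−1/14400 = -1/14400; ⇒ 3j(6 1 5; 0 0 0)² = 6/143, sgn +1
B: Δ = 2!·10!·0!/13! = 1/858; Racah Σ t=1..1: t=1:−1/30240 = -1/30240; ⇒ 3j(6 1 5; 2 0 -2)² = 16/429, sgn +1
I_A²/I_B² = (6/143)/(16/429) = 9/8

9/8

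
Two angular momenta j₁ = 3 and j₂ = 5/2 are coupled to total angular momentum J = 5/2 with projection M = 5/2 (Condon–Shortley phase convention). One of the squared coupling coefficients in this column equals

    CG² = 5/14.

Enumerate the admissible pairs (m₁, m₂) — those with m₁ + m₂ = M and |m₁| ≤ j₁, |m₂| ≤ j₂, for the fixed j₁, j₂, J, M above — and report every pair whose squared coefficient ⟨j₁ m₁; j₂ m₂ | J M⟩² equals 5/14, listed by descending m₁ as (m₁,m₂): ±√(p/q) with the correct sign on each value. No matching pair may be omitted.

Admissible pairs with m₁+m₂ = M = 5/2: (0,5/2), (1,3/2), (2,1/2), (3,-1/2)
  (m₁,m₂)=(3,-1/2): CG² = 5/21, CG = +√(5/21)
  (m₁,m₂)=(2,1/2): CG² = 5/14, CG = −√(5/14)   ← matches the target
  (m₁,m₂)=(1,3/2): CG² = 2/7, CG = +√(2/7)
  (m₁,m₂)=(0,5/2): CG² = 5/42, CG = −√(5/42)
Pairs with CG² = 5/14: (2,1/2): −√(5/14)

(2,1/2): −√(5/14)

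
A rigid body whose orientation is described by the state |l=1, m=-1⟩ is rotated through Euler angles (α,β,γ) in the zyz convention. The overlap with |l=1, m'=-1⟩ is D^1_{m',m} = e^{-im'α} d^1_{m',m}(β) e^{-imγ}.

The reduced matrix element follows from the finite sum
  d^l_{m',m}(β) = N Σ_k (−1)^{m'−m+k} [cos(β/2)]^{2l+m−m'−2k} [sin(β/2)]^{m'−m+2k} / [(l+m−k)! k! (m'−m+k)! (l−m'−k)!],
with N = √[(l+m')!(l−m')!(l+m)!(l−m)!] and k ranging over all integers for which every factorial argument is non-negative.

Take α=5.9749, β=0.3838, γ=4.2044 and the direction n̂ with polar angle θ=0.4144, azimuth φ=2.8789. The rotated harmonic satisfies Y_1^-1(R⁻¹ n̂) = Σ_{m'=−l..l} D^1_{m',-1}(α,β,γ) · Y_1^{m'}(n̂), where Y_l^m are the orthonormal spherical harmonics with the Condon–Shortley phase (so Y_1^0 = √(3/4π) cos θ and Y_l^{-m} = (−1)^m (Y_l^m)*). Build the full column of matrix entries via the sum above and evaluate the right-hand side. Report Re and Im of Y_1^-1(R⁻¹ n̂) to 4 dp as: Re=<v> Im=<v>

Re=0.1258 Im=0.2130

Need the full column D^1_{m',-1} for m'=−1..1 at α=5.9749, β=0.3838, γ=4.2044.
cos(β/2)=0.981644, sin(β/2)=0.190724
d^1_{-1,-1}: single k=0 term ⇒ +0.963624;  D = -0.702096-0.660025i
d^1_{0,-1}: single k=0 term ⇒ -0.264774;  D = +0.128792+0.231339i
d^1_{1,-1}: single k=0 term ⇒ +0.036376;  D = -0.007216-0.035653i
Y_1^{m'}(θ=0.4144,φ=2.8789) and Σ D·Y over m':
  (-0.7021-0.6600i)·(-0.1343-0.0361i)  (+0.1288+0.2313i)·(+0.4472+0.0000i)  (-0.0072-0.0357i)·(+0.1343-0.0361i)
Y_1^-1(R⁻¹ n̂) = +0.125819+0.212966i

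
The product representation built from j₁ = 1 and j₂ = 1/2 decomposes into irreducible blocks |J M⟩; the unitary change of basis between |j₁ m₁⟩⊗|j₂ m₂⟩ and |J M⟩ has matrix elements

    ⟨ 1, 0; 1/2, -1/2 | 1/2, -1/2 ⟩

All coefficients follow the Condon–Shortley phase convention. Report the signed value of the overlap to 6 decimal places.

+0.577350  (= +√(1/3))

triangle: 1!×1!×0!/3! = 1/6
(j±m)!: 1!×1!×0!×1!×0!×1! = 1
prefactor² = (2J+1)×Δ×N² = 1/3
  k=0: +1/(0!×1!×1!×0!×0!×0!) = 1
Σ = 1  ⇒  CG² = 1/3×1² = 1/3
CG = +√(1/3) = +0.577350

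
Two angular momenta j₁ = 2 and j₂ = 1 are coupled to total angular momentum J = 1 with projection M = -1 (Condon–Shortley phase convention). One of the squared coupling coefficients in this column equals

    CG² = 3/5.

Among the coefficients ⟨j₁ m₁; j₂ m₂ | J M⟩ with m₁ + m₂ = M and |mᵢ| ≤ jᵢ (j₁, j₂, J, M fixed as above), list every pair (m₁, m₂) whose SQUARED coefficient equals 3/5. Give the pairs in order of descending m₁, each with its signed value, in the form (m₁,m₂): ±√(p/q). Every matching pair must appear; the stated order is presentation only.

Admissible pairs with m₁+m₂ = M = -1: (-2,1), (-1,0), (0,-1)
  (m₁,m₂)=(0,-1): CG² = 1/10, CG = +√(1/10)
  (m₁,m₂)=(-1,0): CG² = 3/10, CG = −√(3/10)
  (m₁,m₂)=(-2,1): CG² = 3/5, CG = +√(3/5)   ← matches the target
Pairs with CG² = 3/5: (-2,1): +√(3/5)

(-2,1): +√(3/5)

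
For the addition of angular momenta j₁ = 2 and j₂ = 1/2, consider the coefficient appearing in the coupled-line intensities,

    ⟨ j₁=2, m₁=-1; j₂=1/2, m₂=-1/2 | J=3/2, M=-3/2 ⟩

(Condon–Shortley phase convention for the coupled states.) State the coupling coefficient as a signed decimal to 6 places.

√[4·1!3!0!/5! · 1!3!0!1!0!3!] = √(36/5)
  +(−1)^0/∏(0,1,3,0,0,0)! = 1/6  (running 1/6)
⟨..|..⟩ = √(36/5)·(1/6) = +0.447214

+0.447214  (= +√(1/5))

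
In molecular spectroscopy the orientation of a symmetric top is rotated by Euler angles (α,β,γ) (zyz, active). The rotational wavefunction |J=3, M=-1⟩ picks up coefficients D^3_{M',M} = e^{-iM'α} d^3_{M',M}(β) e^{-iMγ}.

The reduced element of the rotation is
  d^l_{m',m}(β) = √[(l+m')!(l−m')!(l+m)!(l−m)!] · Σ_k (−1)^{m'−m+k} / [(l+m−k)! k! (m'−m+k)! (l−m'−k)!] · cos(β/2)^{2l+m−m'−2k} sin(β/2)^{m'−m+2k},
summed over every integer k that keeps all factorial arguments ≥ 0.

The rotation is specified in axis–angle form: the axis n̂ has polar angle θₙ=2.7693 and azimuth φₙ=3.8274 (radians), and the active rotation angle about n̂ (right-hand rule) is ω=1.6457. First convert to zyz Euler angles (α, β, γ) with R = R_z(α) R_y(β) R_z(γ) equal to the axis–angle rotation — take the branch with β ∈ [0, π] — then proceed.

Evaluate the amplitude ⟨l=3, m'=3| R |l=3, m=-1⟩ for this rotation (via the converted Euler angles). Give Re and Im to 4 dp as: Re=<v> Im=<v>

Re=0.0071 Im=-0.0167

Axis–angle → zyz. n̂ = (sinθₙcosφₙ, sinθₙsinφₙ, cosθₙ) = (-0.281511, -0.230363, -0.931496), ω = 1.6457.
R = I cosω + sinω [n̂]ₓ + (1−cosω) n̂n̂ᵀ gives
  R = [+0.010345, +0.998587, +0.052132; -0.859181, -0.017795, +0.511362; +0.511567, -0.050081, +0.857783]
β = atan2(√(R₁₃²+R₂₃²), R₃₃) = 0.539856; α = atan2(R₂₃, R₁₃) mod 2π = 1.469200; γ = atan2(R₃₂, −R₃₁) mod 2π = 3.239178
D^3_{3,-1}(1.4692,0.5399,3.2392) = e^{-i·3·1.4692}·d^3_{3,-1}(0.5399)·e^{-i·-1·3.2392}. Compute d first:
c=cos(0.539856/2)=0.963790, s=sin(0.539856/2)=0.266662; N=√[720·1·2·24]=185.903201
The bounds max(0,m−m')=0 and min(l+m,l−m')=0 give 1 term
  k=0: (−1)^4·185.9032/(48)·0.9638^2·0.2667^4 = +0.018191
d^3_{3,-1}(0.5399) = +0.018191
Phases: e^{-i·(3)·1.4692}=-0.300091+0.953911i, e^{-i·(-1)·3.2392}=-0.995242-0.097431i ⇒ D=+0.007124-0.016738i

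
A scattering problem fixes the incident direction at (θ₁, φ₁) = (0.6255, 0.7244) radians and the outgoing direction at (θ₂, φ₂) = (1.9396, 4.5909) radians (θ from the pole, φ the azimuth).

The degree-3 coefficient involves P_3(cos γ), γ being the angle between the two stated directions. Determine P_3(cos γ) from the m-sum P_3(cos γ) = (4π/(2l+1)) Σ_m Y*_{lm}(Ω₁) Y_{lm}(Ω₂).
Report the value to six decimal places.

Addition theorem: P_3(cos γ) = (4π/7) Σ_m Y*_{lm}(Ω₁) Y_{lm}(Ω₂), m = −3…3:
  m=-3: (-0.04745 + 0.06900j) × (0.12069 - 0.31635j) = 0.01610 + 0.02334j  (running Σ = 0.01610 + 0.02334j)
  m=-2: (0.03456 + 0.28191j) × (0.31113 + 0.07712j) = -0.01099 + 0.09038j  (running Σ = 0.00511 + 0.11371j)
  m=-1: (0.32394 + 0.28665j) × (0.01279 - 0.10479j) = 0.03418 - 0.03028j  (running Σ = 0.03930 + 0.08344j)
  m=0: (0.08650 + 0.00000j) × (0.31617 + 0.00000j) = 0.02735 + 0.00000j  (running Σ = 0.06665 + 0.08344j)
  m=1: (-0.32394 + 0.28665j) × (-0.01279 - 0.10479j) = 0.03418 + 0.03028j  (running Σ = 0.10083 + 0.11371j)
  m=2: (0.03456 - 0.28191j) × (0.31113 - 0.07712j) = -0.01099 - 0.09038j  (running Σ = 0.08984 + 0.02334j)
  m=3: (0.04745 + 0.06900j) × (-0.12069 - 0.31635j) = 0.01610 - 0.02334j  (running Σ = 0.10594 - 0.00000j)
Total Σ_m = 0.10594 - 0.00000j. Multiply by 1.795196: 0.19019 - 0.00000j. P_3(cos γ) = 0.190188

0.190188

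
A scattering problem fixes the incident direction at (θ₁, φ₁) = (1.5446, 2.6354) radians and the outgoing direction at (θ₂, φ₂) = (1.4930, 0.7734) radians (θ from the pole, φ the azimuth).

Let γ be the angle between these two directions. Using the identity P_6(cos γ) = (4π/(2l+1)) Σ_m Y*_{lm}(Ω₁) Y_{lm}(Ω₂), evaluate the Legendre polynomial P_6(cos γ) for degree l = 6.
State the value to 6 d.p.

Addition theorem: P_6(cos γ) = (4π/13) Σ_m Y*_{lm}(Ω₁) Y_{lm}(Ω₂), m = −6…6:
  m=-6: Y*=-0.479464-0.050256i  Y=-0.034121+0.473155i  product +0.040139-0.225146i
  m=-5: Y*=+0.035850+0.025090i  Y=-0.095850+0.084988i  product -0.005569+0.000642i
  m=-4: Y*=+0.155069+0.317787i  Y=+0.328686+0.015787i  product +0.045952+0.106900i
  m=-3: Y*=+0.002662-0.050935i  Y=+0.100251+0.107740i  product +0.005755-0.004819i
  m=-2: Y*=+0.170321-0.272627i  Y=+0.006932-0.288838i  product -0.077565-0.051085i
  m=-1: Y*=-0.046979+0.026044i  Y=+0.110092-0.107482i  product -0.002373+0.007917i
  m=+0: Y*=-0.313276-0.000000i  Y=-0.278257+0.000000i  product +0.087171+0.000000i
  m=+1: Y*=+0.046979+0.026044i  Y=-0.110092-0.107482i  product -0.002373-0.007917i
  m=+2: Y*=+0.170321+0.272627i  Y=+0.006932+0.288838i  product -0.077565+0.051085i
  m=+3: Y*=-0.002662-0.050935i  Y=-0.100251+0.107740i  product +0.005755+0.004819i
  m=+4: Y*=+0.155069-0.317787i  Y=+0.328686-0.015787i  product +0.045952-0.106900i
  m=+5: Y*=-0.035850+0.025090i  Y=+0.095850+0.084988i  product -0.005569-0.000642i
  m=+6: Y*=-0.479464+0.050256i  Y=-0.034121-0.473155i  product +0.040139+0.225146i
Accumulated sum +0.099851-0.000000i; after 4π/(2l+1) scaling, +0.096520-0.000000i ⇒ P_6 = 0.096520

0.096520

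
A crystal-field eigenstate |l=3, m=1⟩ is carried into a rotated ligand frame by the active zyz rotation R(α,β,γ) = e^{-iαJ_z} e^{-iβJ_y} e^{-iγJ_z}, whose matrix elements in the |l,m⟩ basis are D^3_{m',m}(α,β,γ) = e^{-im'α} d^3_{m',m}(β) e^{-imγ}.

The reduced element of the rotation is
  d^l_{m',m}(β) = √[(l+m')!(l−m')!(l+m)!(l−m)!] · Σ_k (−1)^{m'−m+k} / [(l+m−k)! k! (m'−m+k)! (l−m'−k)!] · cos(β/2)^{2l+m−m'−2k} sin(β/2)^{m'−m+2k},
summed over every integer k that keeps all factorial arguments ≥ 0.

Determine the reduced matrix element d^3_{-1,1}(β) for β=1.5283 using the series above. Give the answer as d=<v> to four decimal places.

d^3_{-1,1}(β=1.5283) via the finite sum:
c=cos(1.528300/2)=0.721971, s=sin(1.528300/2)=0.691924; N=√[2·24·24·2]=48.000000
Admissible k: 2..4 (factorial args all ≥0)
  k=2: (−1)^0·48.0000/(8)·0.7220^4·0.6919^2 = +0.780452
  k=3: (−1)^1·48.0000/(6)·0.7220^2·0.6919^4 = -0.955788
  k=4: (−1)^2·48.0000/(48)·0.7220^0·0.6919^6 = +0.109736
d^3_{-1,1}(1.5283) = +0.780452 -0.955788 +0.109736 = -0.065601

d=-0.0656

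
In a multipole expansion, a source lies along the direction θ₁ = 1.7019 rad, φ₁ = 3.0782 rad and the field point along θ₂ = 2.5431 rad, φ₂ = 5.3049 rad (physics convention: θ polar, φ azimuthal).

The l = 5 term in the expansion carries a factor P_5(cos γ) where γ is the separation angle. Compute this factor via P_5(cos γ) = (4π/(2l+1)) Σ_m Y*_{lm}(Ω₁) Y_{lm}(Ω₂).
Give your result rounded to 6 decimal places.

Term-by-term m-sum for l=5 (normalisation 4π/11 = 1.142397):
  [-5]  conj(Y_{5,-5})(Ω₁) = -0.422411+0.138560i ; Y_{5,-5}(Ω₂) = +0.004692-0.025925i ; Δ = +0.001610+0.011601i
  [-4]  conj(Y_{5,-4})(Ω₁) = -0.179442+0.046502i ; Y_{5,-4}(Ω₂) = +0.087578+0.085186i ; Δ = -0.019677-0.011213i
  [-3]  conj(Y_{5,-3})(Ω₁) = +0.280119-0.053924i ; Y_{5,-3}(Ω₂) = -0.311416+0.065314i ; Δ = -0.083711+0.035089i
  [-2]  conj(Y_{5,-2})(Ω₁) = +0.204945-0.026124i ; Y_{5,-2}(Ω₂) = +0.175220-0.431445i ; Δ = +0.024639-0.093000i
  [-1]  conj(Y_{5,-1})(Ω₁) = -0.243019+0.015426i ; Y_{5,-1}(Ω₂) = +0.123760+0.183838i ; Δ = -0.032912-0.042767i
  [+0]  conj(Y_{5,0})(Ω₁) = -0.211322-0.000000i ; Y_{5,0}(Ω₂) = +0.331211+0.000000i ; Δ = -0.069992-0.000000i
  [+1]  conj(Y_{5,1})(Ω₁) = +0.243019+0.015426i ; Y_{5,1}(Ω₂) = -0.123760+0.183838i ; Δ = -0.032912+0.042767i
  [+2]  conj(Y_{5,2})(Ω₁) = +0.204945+0.026124i ; Y_{5,2}(Ω₂) = +0.175220+0.431445i ; Δ = +0.024639+0.093000i
  [+3]  conj(Y_{5,3})(Ω₁) = -0.280119-0.053924i ; Y_{5,3}(Ω₂) = +0.311416+0.065314i ; Δ = -0.083711-0.035089i
  [+4]  conj(Y_{5,4})(Ω₁) = -0.179442-0.046502i ; Y_{5,4}(Ω₂) = +0.087578-0.085186i ; Δ = -0.019677+0.011213i
  [+5]  conj(Y_{5,5})(Ω₁) = +0.422411+0.138560i ; Y_{5,5}(Ω₂) = -0.004692-0.025925i ; Δ = +0.001610-0.011601i
Σ over m = -0.290093-0.000000i; ×(4π/11) → -0.331401-0.000000i. Real part: -0.331401

-0.331401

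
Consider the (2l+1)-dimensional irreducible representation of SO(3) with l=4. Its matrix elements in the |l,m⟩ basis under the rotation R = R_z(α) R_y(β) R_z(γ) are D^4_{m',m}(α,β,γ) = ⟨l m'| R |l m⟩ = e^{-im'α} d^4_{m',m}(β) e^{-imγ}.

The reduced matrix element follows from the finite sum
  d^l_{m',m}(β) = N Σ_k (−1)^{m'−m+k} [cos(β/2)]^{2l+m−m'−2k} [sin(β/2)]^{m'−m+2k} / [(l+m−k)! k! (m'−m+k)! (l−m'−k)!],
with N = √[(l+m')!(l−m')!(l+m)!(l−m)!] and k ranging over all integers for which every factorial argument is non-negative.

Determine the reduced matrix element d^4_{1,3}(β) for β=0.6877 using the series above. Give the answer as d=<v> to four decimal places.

d=0.4939

d^4_{1,3}(β=0.6877) via the finite sum:
With c≡cos(β/2)=0.941464 and s≡sin(β/2)=0.337114, N=[120·6·5040·1]^{1/2}=1904.940944
The bounds max(0,m−m')=2 and min(l+m,l−m')=3 give 2 terms
  k=2: (−1)^0·1904.9409/(240)·0.9415^6·0.3371^2 = +0.628125
  k=3: (−1)^1·1904.9409/(144)·0.9415^4·0.3371^4 = -0.134228
d^4_{1,3}(0.6877) = +0.628125 -0.134228 = +0.493897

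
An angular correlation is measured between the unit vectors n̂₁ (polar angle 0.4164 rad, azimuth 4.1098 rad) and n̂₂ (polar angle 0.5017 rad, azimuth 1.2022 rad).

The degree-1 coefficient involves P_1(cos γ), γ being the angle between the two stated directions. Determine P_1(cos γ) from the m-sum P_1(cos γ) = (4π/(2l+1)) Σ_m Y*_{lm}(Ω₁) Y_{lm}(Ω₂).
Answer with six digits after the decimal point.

Summing Y*_{l m}(θ₁,φ₁)·Y_{l m}(θ₂,φ₂) over m ∈ [−1, 1]; prefactor 4π/(2·1+1) = 4.188790:
  [-1]  conj(Y_{1,-1})(Ω₁) = -0.07920 - 0.11513j ; Y_{1,-1}(Ω₂) = 0.05987 - 0.15499j ; Δ = -0.02259 + 0.00538j
  [+0]  conj(Y_{1,0})(Ω₁) = 0.44685 + 0.00000j ; Y_{1,0}(Ω₂) = 0.42839 + 0.00000j ; Δ = 0.19143 + 0.00000j
  [+1]  conj(Y_{1,1})(Ω₁) = 0.07920 - 0.11513j ; Y_{1,1}(Ω₂) = -0.05987 - 0.15499j ; Δ = -0.02259 - 0.00538j
Σ over m = 0.14626 + 0.00000j; ×(4π/3) → 0.61263 + 0.00000j. Real part: 0.612632

0.612632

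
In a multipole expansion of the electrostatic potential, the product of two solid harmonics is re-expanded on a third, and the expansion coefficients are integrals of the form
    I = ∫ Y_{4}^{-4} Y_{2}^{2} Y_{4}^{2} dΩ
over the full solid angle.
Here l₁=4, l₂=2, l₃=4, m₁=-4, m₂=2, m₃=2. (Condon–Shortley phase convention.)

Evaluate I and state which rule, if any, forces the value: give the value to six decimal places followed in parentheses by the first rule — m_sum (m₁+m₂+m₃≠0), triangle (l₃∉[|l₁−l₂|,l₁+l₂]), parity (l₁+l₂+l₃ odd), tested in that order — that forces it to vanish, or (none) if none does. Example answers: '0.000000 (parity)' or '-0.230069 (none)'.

Checks pass: Σm=0; 10 even; l₃=4∈[2,6].
(2·4+1)(2·2+1)(2·4+1) = 405
Δ: 2! 6! 2! / 11! → 1/13860
sum: t=0:+1/192 t=1:−1/36 t=2:+1/192 = -5/288
3j²(4 2 4; 0 0 0) = Δ·Π!·Σ² = 20/693  (sign -1)
sum: t=2:+1/2880 = 1/2880
3j²(4 2 4; -4 2 2) = Δ·Π!·Σ² = 2/165  (sign +1)
combine: 4πI² = 405·20/693·2/165 = 120/847
take √, sign -1: I = -0.10618031
No selection rule forces the value: the integral is nonzero (none).

-0.106180 (none)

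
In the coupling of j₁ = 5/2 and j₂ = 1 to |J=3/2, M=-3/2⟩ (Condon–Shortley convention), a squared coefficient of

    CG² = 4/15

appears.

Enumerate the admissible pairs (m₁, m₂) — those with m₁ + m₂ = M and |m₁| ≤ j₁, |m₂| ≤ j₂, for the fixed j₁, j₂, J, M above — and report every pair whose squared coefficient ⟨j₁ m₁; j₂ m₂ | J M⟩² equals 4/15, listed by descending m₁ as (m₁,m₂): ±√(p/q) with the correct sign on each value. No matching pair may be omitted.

(-3/2,0): −√(4/15)

Admissible pairs with m₁+m₂ = M = -3/2: (-5/2,1), (-3/2,0), (-1/2,-1)
  (m₁,m₂)=(-1/2,-1): CG² = 1/15, CG = +√(1/15)
  (m₁,m₂)=(-3/2,0): CG² = 4/15, CG = −√(4/15)   ← matches the target
  (m₁,m₂)=(-5/2,1): CG² = 2/3, CG = +√(2/3)
Pairs with CG² = 4/15: (-3/2,0): −√(4/15)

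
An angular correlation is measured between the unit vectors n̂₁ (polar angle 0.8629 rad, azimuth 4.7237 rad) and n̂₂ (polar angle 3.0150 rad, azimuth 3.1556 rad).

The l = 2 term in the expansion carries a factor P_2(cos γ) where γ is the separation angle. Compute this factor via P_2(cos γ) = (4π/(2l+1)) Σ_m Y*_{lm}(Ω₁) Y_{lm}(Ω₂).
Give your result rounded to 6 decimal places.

0.123602

Expand P_2 via completeness: Σ_{m} conj(Y_{2,m}) at Ω₁ times Y_{2,m} at Ω₂ —
  term(m=-2) = -0.00137 + 0.00001j   from Y*(Ω₁)=-0.22290 - 0.00504j, Y(Ω₂)=0.00615 - 0.00017j
  term(m=-1) = -0.00010 - 0.03693j   from Y*(Ω₁)=0.00432 - 0.38162j, Y(Ω₂)=0.09675 - 0.00136j
  term(m=+0) = 0.05212 + 0.00000j   from Y*(Ω₁)=0.08466 + 0.00000j, Y(Ω₂)=0.61570 + 0.00000j
  term(m=+1) = -0.00010 + 0.03693j   from Y*(Ω₁)=-0.00432 - 0.38162j, Y(Ω₂)=-0.09675 - 0.00136j
  term(m=+2) = -0.00137 - 0.00001j   from Y*(Ω₁)=-0.22290 + 0.00504j, Y(Ω₂)=0.00615 + 0.00017j
Accumulated sum 0.04918 + 0.00000j; after 4π/(2l+1) scaling, 0.12360 + 0.00000j ⇒ P_2 = 0.123602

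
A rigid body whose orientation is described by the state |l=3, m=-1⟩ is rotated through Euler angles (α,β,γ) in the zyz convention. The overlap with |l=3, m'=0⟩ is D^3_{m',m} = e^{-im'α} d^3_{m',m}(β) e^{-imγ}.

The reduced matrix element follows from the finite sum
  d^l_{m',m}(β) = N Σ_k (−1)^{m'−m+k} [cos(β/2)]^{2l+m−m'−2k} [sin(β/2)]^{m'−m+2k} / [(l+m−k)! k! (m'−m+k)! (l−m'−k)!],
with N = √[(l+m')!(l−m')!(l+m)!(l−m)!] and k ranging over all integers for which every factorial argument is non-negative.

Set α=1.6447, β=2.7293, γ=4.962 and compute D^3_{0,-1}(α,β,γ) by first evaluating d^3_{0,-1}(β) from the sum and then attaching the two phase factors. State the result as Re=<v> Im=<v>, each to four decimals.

Split into d^3_{0,-1}(β=2.7293) × two z-phases.
c=cos(2.729300/2)=0.204689, s=sin(2.729300/2)=0.978827; N=√[6·6·2·24]=41.569219
The bounds max(0,m−m')=0 and min(l+m,l−m')=2 give 3 terms
  k=0: (−1)^1·41.5692/(12)·0.2047^5·0.9788^1 = -0.001218
  k=1: (−1)^2·41.5692/(4)·0.2047^3·0.9788^3 = +0.083583
  k=2: (−1)^3·41.5692/(12)·0.2047^1·0.9788^5 = -0.637112
d^3_{0,-1}(2.7293) = -0.001218 +0.083583 -0.637112 = -0.554747
Attach z-rotation phases: D = e^{-i(0)(1.6447)}·(-0.554747)·e^{-i(-1)(4.9620)} = -0.137038+0.537555i

Re=-0.1370 Im=0.5376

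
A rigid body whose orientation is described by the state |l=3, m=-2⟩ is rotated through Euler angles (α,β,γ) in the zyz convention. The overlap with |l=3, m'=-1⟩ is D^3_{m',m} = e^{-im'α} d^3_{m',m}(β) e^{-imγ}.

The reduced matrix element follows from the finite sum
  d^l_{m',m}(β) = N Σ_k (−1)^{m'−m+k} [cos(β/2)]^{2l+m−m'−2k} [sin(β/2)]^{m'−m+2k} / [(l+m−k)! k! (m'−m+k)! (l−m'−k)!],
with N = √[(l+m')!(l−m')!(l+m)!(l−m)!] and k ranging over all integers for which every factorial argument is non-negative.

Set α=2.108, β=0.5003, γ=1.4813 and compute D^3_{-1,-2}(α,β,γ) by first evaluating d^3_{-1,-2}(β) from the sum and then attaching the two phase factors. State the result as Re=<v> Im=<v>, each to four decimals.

D^3_{-1,-2}(2.1080,0.5003,1.4813) = e^{-i·-1·2.1080}·d^3_{-1,-2}(0.5003)·e^{-i·-2·1.4813}. Compute d first:
Half-angle: c=0.968875, s=0.247549. N=√(2·24·1·120)=75.894664
Admissible k: 0..1 (factorial args all ≥0)
  k=0: (−1)^1·75.8947/(24)·0.9689^5·0.2475^1 = -0.668346
  k=1: (−1)^2·75.8947/(12)·0.9689^3·0.2475^3 = +0.087261
d^3_{-1,-2}(0.5003) = -0.668346 +0.087261 = -0.581085
Phases: e^{-i·(-1)·2.1080}=-0.511736+0.859143i, e^{-i·(-2)·1.4813}=-0.984024+0.178038i ⇒ D=-0.203728+0.544201i

Re=-0.2037 Im=0.5442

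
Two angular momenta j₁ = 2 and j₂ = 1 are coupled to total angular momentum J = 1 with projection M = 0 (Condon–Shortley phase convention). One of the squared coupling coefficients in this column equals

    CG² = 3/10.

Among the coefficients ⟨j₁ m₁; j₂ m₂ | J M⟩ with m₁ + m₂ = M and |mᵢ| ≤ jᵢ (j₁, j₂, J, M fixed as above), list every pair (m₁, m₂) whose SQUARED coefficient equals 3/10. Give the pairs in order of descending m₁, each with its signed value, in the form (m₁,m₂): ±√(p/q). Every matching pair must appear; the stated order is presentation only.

Admissible pairs with m₁+m₂ = M = 0: (-1,1), (0,0), (1,-1)
  (m₁,m₂)=(1,-1): CG² = 3/10, CG = +√(3/10)   ← matches the target
  (m₁,m₂)=(0,0): CG² = 2/5, CG = −√(2/5)
  (m₁,m₂)=(-1,1): CG² = 3/10, CG = +√(3/10)   ← matches the target
Pairs with CG² = 3/10: (1,-1): +√(3/10); (-1,1): +√(3/10)

(1,-1): +√(3/10); (-1,1): +√(3/10)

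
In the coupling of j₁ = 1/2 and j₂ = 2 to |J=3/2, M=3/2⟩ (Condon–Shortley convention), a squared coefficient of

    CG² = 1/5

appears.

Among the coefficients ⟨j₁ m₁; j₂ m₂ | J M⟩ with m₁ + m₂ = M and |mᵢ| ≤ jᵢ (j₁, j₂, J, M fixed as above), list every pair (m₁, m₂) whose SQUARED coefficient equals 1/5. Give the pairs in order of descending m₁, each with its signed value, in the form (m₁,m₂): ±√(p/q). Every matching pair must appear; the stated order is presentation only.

Admissible pairs with m₁+m₂ = M = 3/2: (-1/2,2), (1/2,1)
  (m₁,m₂)=(1/2,1): CG² = 1/5, CG = +√(1/5)   ← matches the target
  (m₁,m₂)=(-1/2,2): CG² = 4/5, CG = −√(4/5)
Pairs with CG² = 1/5: (1/2,1): +√(1/5)

(1/2,1): +√(1/5)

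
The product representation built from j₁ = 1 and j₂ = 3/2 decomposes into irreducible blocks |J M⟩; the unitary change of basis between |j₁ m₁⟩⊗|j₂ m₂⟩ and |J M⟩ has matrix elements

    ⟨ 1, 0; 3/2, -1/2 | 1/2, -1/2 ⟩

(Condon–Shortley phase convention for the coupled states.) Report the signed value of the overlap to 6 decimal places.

√[2·2!0!1!/4! · 1!1!1!2!0!1!] = √(1/3)
  +(−1)^1/∏(1,1,0,0,0,1)! = -1  (running -1)
⟨..|..⟩ = √(1/3)·(-1) = -0.577350

−√(1/3) = -0.577350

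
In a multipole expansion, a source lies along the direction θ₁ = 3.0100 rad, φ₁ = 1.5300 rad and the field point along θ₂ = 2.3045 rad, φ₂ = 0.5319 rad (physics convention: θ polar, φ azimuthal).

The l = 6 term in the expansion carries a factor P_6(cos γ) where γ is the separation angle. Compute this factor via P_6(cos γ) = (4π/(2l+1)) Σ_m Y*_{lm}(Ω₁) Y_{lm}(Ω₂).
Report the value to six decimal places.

Expand P_6 via completeness: Σ_{m} conj(Y_{6,m}) at Ω₁ times Y_{6,m} at Ω₂ —
  [-6]  conj(Y_{6,-6})(Ω₁) = -0.000002+0.000001i ; Y_{6,-6}(Ω₂) = -0.080977+0.004037i ; Δ = +0.000000-0.000000i
  [-5]  conj(Y_{6,-5})(Ω₁) = -0.000013-0.000063i ; Y_{6,-5}(Ω₂) = +0.224366+0.117405i ; Δ = +0.000004-0.000016i
  [-4]  conj(Y_{6,-4})(Ω₁) = +0.001024-0.000169i ; Y_{6,-4}(Ω₂) = -0.225597-0.362402i ; Δ = -0.000292-0.000333i
  [-3]  conj(Y_{6,-3})(Ω₁) = +0.001391+0.011309i ; Y_{6,-3}(Ω₂) = +0.008598+0.345198i ; Δ = -0.003892+0.000577i
  [-2]  conj(Y_{6,-2})(Ω₁) = -0.084857+0.006939i ; Y_{6,-2}(Ω₂) = -0.038047+0.068502i ; Δ = +0.002753-0.006077i
  [-1]  conj(Y_{6,-1})(Ω₁) = -0.016152-0.395694i ; Y_{6,-1}(Ω₂) = +0.320837-0.188804i ; Δ = -0.079891-0.123904i
  [+0]  conj(Y_{6,0})(Ω₁) = +0.840285-0.000000i ; Y_{6,0}(Ω₂) = -0.027111+0.000000i ; Δ = -0.022781+0.000000i
  [+1]  conj(Y_{6,1})(Ω₁) = +0.016152-0.395694i ; Y_{6,1}(Ω₂) = -0.320837-0.188804i ; Δ = -0.079891+0.123904i
  [+2]  conj(Y_{6,2})(Ω₁) = -0.084857-0.006939i ; Y_{6,2}(Ω₂) = -0.038047-0.068502i ; Δ = +0.002753+0.006077i
  [+3]  conj(Y_{6,3})(Ω₁) = -0.001391+0.011309i ; Y_{6,3}(Ω₂) = -0.008598+0.345198i ; Δ = -0.003892-0.000577i
  [+4]  conj(Y_{6,4})(Ω₁) = +0.001024+0.000169i ; Y_{6,4}(Ω₂) = -0.225597+0.362402i ; Δ = -0.000292+0.000333i
  [+5]  conj(Y_{6,5})(Ω₁) = +0.000013-0.000063i ; Y_{6,5}(Ω₂) = -0.224366+0.117405i ; Δ = +0.000004+0.000016i
  [+6]  conj(Y_{6,6})(Ω₁) = -0.000002-0.000001i ; Y_{6,6}(Ω₂) = -0.080977-0.004037i ; Δ = +0.000000+0.000000i
Σ over m = -0.185414-0.000000i; ×(4π/13) → -0.179229-0.000000i. Real part: -0.179229

-0.179229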